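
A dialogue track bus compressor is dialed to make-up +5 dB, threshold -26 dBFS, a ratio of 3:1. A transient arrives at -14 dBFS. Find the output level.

-14 dBFS sits 12 dB over threshold.
At 3:1 the overshoot is divided by 3, leaving 4 dB above threshold.
So the level is -26 + 4 = -22 dBFS; make-up adds 5 dB, giving -17 dBFS.

-17 dBFS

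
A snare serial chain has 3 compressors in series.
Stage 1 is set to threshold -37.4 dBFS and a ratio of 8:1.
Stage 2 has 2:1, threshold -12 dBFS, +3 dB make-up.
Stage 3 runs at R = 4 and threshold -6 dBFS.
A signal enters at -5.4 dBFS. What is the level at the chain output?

Stage 1: overshoot 32 dB → 32/8 = 4 dB → -33.4 dBFS.
Stage 2: below threshold (-33.4 ≤ -12); passes unchanged; make-up brings it to -30.4 dBFS.
Stage 3: below threshold (-30.4 ≤ -6); passes unchanged; output -30.4 dBFS.

-30.4 dBFS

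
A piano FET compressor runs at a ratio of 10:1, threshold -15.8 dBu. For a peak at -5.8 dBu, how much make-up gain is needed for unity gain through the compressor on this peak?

9 dB

The peak compresses to -15.8 + 10/10 = -14.8 dBu.
To reach -5.8 dBu requires -5.8 − (-14.8) = 9 dB of make-up.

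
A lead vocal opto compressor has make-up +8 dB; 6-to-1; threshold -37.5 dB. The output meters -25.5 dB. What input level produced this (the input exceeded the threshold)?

Remove make-up: -25.5 − 8 = -33.5 dB.
Post-compression overshoot = -33.5 − (-37.5) = 4 dB.
Before 6:1 compression the overshoot was 4 × 6 = 24 dB, so input = -37.5 + 24 = -13.5 dB.

-13.5 dB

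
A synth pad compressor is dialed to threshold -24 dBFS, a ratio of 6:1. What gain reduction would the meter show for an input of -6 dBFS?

15 dB

The signal is 18 dB above threshold.
A 6:1 ratio leaves 3 dB of that excess.
Gain reduction = 18 − 3 = 15 dB.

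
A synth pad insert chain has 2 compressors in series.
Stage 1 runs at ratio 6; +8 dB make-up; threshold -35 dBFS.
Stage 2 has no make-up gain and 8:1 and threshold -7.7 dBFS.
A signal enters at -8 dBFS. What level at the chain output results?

Stage 1: 27 dB above -35 dBFS, reduced 6:1 to 4.5 dB above → -30.5 dBFS; +8 dB make-up → -22.5 dBFS.
Stage 2: -22.5 dBFS is at or below the -7.7 dBFS threshold — no compression; output -22.5 dBFS.

-22.5 dBFS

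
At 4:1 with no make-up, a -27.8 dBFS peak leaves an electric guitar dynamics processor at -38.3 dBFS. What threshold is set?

-41.8 dBFS

Input is 14 dB above T (since output overshoot × R = input overshoot: (-38.3 − T)·4 = -27.8 − T gives T = -41.8 dBFS).
Check: -41.8 + (-27.8 − (-41.8))/4 = -41.8 + 3.5 = -38.3 dBFS. ✓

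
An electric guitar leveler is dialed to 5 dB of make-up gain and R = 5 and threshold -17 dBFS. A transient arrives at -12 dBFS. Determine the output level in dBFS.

-11 dBFS

-12 dBFS sits 5 dB over threshold.
The 5 dB excess becomes 1 dB after 5:1 reduction.
Output = -17 + 1 = -16 dBFS; make-up adds 5 dB, giving -11 dBFS.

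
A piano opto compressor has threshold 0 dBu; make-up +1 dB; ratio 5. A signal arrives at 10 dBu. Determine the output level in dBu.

3 dBu

10 dBu sits 10 dB over threshold.
5:1 compression reduces that to 10/5 = 2 dB over.
So the level is 0 + 2 = 2 dBu; make-up adds 1 dB, giving 3 dBu.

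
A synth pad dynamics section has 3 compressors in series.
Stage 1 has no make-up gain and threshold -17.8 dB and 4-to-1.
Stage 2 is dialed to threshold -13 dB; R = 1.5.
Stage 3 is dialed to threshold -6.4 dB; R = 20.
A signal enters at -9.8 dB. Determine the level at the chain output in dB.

Stage 1: overshoot 8 dB → 8/4 = 2 dB → -15.8 dB.
Stage 2: -15.8 dB is at or below the -13 dB threshold — no compression; output -15.8 dB.
Stage 3: below threshold (-15.8 ≤ -6.4); passes unchanged; output -15.8 dB.

-15.8 dB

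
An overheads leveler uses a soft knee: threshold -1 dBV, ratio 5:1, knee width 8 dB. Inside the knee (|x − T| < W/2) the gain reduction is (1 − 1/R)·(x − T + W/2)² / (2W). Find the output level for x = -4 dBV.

x − T + W/2 = -4 − (-1) + 4 = 1.
GR = (1 − 1/5) × 1² / 16 = 0.8 × 1 / 16 = 0.05 dB.
Output = -4 − 0.05 = -4.05 dBV.

-4.05 dBV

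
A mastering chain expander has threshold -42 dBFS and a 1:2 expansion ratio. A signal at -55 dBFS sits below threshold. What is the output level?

-68 dBFS

The input is 13 dB below the -42 dBFS threshold.
A 1:2 expander multiplies undershoot by 2: 13 × 2 = 26 dB below threshold.
Output = -42 − 26 = -68 dBFS.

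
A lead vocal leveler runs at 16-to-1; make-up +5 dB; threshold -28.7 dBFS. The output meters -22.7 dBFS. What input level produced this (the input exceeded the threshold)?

-12.7 dBFS

Remove make-up: -22.7 − 5 = -27.7 dBFS.
The compressed level sits -27.7 − (-28.7) = 1 dB over threshold.
Undo the ratio: input overshoot = 1 × 16 = 16 dB, giving input = -12.7 dBFS.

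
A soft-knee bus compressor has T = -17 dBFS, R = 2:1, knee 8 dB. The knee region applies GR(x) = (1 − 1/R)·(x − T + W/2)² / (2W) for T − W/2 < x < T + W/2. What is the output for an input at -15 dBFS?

x − T + W/2 = -15 − (-17) + 4 = 6.
GR = (1 − 1/2) × 6² / 16 = 0.5 × 36 / 16 = 1.125 dB.
Output = -15 − 1.125 = -16.125 dBFS.

-16.125 dBFS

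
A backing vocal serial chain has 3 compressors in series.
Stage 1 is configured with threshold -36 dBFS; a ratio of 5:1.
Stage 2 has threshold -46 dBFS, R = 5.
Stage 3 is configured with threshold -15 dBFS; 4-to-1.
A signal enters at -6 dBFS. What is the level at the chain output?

-42.8 dBFS

Stage 1: 30 dB above -36 dBFS, reduced 5:1 to 6 dB above → -30 dBFS.
Stage 2: overshoot 16 dB → 16/5 = 3.2 dB → -42.8 dBFS.
Stage 3: -42.8 dBFS ≤ -15 dBFS, so stage 3 doesn't engage; output -42.8 dBFS.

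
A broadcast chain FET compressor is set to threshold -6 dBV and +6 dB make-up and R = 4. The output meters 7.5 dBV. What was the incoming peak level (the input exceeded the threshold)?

24 dBV

Remove make-up: 7.5 − 6 = 1.5 dBV.
Post-compression overshoot = 1.5 − (-6) = 7.5 dB.
Before 4:1 compression the overshoot was 7.5 × 4 = 30 dB, so input = -6 + 30 = 24 dBV.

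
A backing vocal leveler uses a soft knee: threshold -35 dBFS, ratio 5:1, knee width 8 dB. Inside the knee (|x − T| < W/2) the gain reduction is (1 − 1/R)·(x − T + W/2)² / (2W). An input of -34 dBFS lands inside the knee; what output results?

-35.25 dBFS

x − T + W/2 = -34 − (-35) + 4 = 5.
GR = (1 − 1/5) × 5² / 16 = 0.8 × 25 / 16 = 1.25 dB.
Output = -34 − 1.25 = -35.25 dBFS.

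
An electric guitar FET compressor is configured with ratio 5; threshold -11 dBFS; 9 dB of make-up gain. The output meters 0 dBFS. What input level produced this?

-1 dBFS

Remove make-up: 0 − 9 = -9 dBFS.
The compressed level sits -9 − (-11) = 2 dB over threshold.
Undo the ratio: input overshoot = 2 × 5 = 10 dB, giving input = -1 dBFS.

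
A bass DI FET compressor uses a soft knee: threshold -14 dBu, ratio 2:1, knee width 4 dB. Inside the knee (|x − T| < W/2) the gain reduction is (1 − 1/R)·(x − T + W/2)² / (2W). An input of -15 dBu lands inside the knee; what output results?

x − T + W/2 = -15 − (-14) + 2 = 1.
GR = (1 − 1/2) × 1² / 8 = 0.5 × 1 / 8 = 0.0625 dB.
Output = -15 − 0.0625 = -15.0625 dBu.

-15.0625 dBu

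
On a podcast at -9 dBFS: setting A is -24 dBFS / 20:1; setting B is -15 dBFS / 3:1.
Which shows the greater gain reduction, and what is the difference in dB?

A, by 10.25 dB

A: GR = 15 − 15/20 = 14.25 dB.
B: GR = 6 − 6/3 = 4 dB.
Difference: 10.25 dB in favour of A.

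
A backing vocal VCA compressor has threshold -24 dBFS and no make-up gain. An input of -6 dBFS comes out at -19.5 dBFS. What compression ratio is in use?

Input overshoot = -6 − (-24) = 18 dB; output overshoot = -19.5 − (-24) = 4.5 dB.
Ratio = 18 / 4.5 = 4.

4:1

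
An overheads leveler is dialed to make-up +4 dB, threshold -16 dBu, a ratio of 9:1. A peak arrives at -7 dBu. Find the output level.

-11 dBu

The input is 9 dB above the -16 dBu threshold.
9:1 compression reduces that to 9/9 = 1 dB over.
That puts the output at -15 dBu; make-up adds 4 dB, giving -11 dBu.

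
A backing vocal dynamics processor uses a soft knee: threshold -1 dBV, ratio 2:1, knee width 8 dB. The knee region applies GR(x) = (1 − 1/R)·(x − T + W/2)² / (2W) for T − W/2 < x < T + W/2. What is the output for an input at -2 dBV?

-2.28125 dBV

x − T + W/2 = -2 − (-1) + 4 = 3.
GR = (1 − 1/2) × 3² / 16 = 0.5 × 9 / 16 = 0.28125 dB.
Output = -2 − 0.28125 = -2.28125 dBV.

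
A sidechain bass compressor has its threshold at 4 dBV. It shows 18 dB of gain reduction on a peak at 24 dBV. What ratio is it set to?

Input overshoot = 24 − 4 = 20 dB.
Output overshoot = 20 − 18 = 2 dB.
Ratio = input overshoot / output overshoot = 20 / 2 = 10.

10:1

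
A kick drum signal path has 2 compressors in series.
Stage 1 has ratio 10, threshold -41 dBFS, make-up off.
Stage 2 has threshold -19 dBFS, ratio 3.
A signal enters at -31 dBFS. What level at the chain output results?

Stage 1: -31 dBFS is 10 dB over -41 dBFS; at 10:1 that becomes 1 dB over, giving -40 dBFS.
Stage 2: below threshold (-40 ≤ -19); passes unchanged; output -40 dBFS.

-40 dBFS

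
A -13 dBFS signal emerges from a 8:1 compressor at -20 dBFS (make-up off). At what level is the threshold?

Input is 8 dB above T (since output overshoot × R = input overshoot: (-20 − T)·8 = -13 − T gives T = -21 dBFS).
Check: -21 + (-13 − (-21))/8 = -21 + 1 = -20 dBFS. ✓

-21 dBFS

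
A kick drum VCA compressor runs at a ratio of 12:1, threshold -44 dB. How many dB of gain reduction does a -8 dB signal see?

33 dB

The signal is 36 dB above threshold.
A 12:1 ratio leaves 3 dB of that excess.
Gain reduction = 36 − 3 = 33 dB.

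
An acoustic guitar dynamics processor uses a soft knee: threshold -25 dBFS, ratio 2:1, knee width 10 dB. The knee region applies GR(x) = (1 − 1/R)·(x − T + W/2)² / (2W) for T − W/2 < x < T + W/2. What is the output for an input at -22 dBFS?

x − T + W/2 = -22 − (-25) + 5 = 8.
GR = (1 − 1/2) × 8² / 20 = 0.5 × 64 / 20 = 1.6 dB.
Output = -22 − 1.6 = -23.6 dBFS.

-23.6 dBFS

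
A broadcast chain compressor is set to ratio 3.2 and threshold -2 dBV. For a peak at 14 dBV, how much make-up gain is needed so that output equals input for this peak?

11 dB

Without make-up, output = threshold + overshoot/3.2 = -2 + 5 = 3 dBV.
Gap to target: 11 dB.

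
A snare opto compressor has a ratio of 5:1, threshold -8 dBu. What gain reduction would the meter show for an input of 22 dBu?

The signal is 30 dB above threshold.
A 5:1 ratio leaves 6 dB of that excess.
GR = overshoot in − overshoot out = 30 − 6 = 24 dB.

24 dB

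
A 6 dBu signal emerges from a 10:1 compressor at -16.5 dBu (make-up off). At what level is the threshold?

Let T be the threshold. Output overshoot = (input overshoot)/R, so -16.5 − T = (6 − T)/10.
10·(-16.5 − T) = 6 − T → 9·T = -165 − 6 = -171.
T = -171/9 = -19 dBu.

-19 dBu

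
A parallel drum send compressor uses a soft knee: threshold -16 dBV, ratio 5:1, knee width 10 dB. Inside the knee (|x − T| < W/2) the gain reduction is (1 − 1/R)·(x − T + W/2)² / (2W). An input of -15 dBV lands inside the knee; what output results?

x − T + W/2 = -15 − (-16) + 5 = 6.
GR = (1 − 1/5) × 6² / 20 = 0.8 × 36 / 20 = 1.44 dB.
Output = -15 − 1.44 = -16.44 dBV.

-16.44 dBV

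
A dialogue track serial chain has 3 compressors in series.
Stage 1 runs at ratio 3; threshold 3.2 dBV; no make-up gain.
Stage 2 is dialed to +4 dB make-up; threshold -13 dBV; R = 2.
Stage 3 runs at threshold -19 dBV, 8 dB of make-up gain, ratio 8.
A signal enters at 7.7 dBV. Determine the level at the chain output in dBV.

Stage 1: 4.5 dB above 3.2 dBV, reduced 3:1 to 1.5 dB above → 4.7 dBV.
Stage 2: overshoot 17.7 dB → 17.7/2 = 8.85 dB → -4.15 dBV; +4 dB make-up → -0.15 dBV.
Stage 3: overshoot 18.85 dB → 18.85/8 = 2.35625 dB → -16.64375 dBV; +8 dB make-up → -8.64375 dBV.

-8.64375 dBV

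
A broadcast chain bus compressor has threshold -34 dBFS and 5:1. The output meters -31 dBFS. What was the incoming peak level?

-19 dBFS

Post-compression overshoot = -31 − (-34) = 3 dB.
Undo the ratio: input overshoot = 3 × 5 = 15 dB, giving input = -19 dBFS.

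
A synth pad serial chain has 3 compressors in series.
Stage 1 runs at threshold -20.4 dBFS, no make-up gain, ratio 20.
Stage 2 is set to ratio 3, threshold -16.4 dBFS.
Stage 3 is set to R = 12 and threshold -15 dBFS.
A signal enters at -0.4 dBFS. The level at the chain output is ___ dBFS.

Stage 1: 20 dB above -20.4 dBFS, reduced 20:1 to 1 dB above → -19.4 dBFS.
Stage 2: -19.4 dBFS is at or below the -16.4 dBFS threshold — no compression; output -19.4 dBFS.
Stage 3: below threshold (-19.4 ≤ -15); passes unchanged; output -19.4 dBFS.

-19.4 dBFS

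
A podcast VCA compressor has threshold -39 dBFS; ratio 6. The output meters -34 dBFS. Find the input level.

-9 dBFS

That's 5 dB above the -39 dBFS threshold.
Undo the ratio: input overshoot = 5 × 6 = 30 dB, giving input = -9 dBFS.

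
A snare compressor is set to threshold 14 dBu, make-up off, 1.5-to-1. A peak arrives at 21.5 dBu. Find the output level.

19 dBu

Overshoot: 21.5 − 14 = 7.5 dB.
1.5:1 compression reduces that to 7.5/1.5 = 5 dB over.
So the level is 14 + 5 = 19 dBu.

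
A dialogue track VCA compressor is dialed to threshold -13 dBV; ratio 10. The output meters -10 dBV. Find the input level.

17 dBV

Post-compression overshoot = -10 − (-13) = 3 dB.
Before 10:1 compression the overshoot was 3 × 10 = 30 dB, so input = -13 + 30 = 17 dBV.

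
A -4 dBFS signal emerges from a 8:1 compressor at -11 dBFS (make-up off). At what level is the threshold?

Let T be the threshold. Output overshoot = (input overshoot)/R, so -11 − T = (-4 − T)/8.
8·(-11 − T) = -4 − T → 7·T = -88 − (-4) = -84.
T = -84/7 = -12 dBFS.

-12 dBFS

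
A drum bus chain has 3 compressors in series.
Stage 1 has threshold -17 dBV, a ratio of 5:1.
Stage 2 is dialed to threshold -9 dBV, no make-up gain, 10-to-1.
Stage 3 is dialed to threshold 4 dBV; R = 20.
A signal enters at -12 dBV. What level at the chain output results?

-16 dBV

Stage 1: 5 dB above -17 dBV, reduced 5:1 to 1 dB above → -16 dBV.
Stage 2: -16 dBV ≤ -9 dBV, so stage 2 doesn't engage; output -16 dBV.
Stage 3: below threshold (-16 ≤ 4); passes unchanged; output -16 dBV.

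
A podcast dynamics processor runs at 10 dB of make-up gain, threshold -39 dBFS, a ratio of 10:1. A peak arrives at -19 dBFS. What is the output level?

-19 dBFS sits 20 dB over threshold.
The 20 dB excess becomes 2 dB after 10:1 reduction.
Output = -39 + 2 = -37 dBFS; make-up adds 10 dB, giving -27 dBFS.

-27 dBFS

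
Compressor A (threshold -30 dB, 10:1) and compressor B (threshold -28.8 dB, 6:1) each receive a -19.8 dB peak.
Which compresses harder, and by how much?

A: 10.2 dB over, compressed to 1.02 dB over, so 9.18 dB of GR.
B: 9 dB over, compressed to 1.5 dB over, so 7.5 dB of GR.
A reduces 1.68 dB more.

A, by 1.68 dB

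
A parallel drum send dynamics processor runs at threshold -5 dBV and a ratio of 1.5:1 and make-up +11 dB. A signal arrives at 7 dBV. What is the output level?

14 dBV

7 dBV sits 12 dB over threshold.
At 1.5:1 the overshoot is divided by 1.5, leaving 8 dB above threshold.
So the level is -5 + 8 = 3 dBV; make-up adds 11 dB, giving 14 dBV.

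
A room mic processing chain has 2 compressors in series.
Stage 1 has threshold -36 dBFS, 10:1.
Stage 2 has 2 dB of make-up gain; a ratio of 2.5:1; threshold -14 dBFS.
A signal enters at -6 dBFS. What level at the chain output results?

-31 dBFS

Stage 1: overshoot 30 dB → 30/10 = 3 dB → -33 dBFS.
Stage 2: -33 dBFS ≤ -14 dBFS, so stage 2 doesn't engage; make-up brings it to -31 dBFS.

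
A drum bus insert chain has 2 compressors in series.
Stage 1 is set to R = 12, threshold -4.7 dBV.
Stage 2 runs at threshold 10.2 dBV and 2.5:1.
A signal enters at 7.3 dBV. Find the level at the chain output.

Stage 1: 7.3 dBV is 12 dB over -4.7 dBV; at 12:1 that becomes 1 dB over, giving -3.7 dBV.
Stage 2: below threshold (-3.7 ≤ 10.2); passes unchanged; output -3.7 dBV.

-3.7 dBV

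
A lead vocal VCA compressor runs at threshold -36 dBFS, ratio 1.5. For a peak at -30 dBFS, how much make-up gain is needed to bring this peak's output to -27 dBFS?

5 dB

Overshoot 6 dB → 6/1.5 = 4 dB after compression, so the compressed level is -36 + 4 = -32 dBFS.
Make-up = target − compressed = -27 − (-32) = 5 dB.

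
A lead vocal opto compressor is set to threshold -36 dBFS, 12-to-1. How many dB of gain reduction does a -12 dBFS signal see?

The signal is 24 dB above threshold.
At 12:1, output sits 24/12 = 2 dB above threshold.
GR = overshoot in − overshoot out = 24 − 2 = 22 dB.

22 dB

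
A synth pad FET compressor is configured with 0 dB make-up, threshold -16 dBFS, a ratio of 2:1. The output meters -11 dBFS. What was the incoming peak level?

That's 5 dB above the -16 dBFS threshold.
Undo the ratio: input overshoot = 5 × 2 = 10 dB, giving input = -6 dBFS.

-6 dBFS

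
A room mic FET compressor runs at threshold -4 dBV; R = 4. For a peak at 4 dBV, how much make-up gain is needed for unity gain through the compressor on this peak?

6 dB

Overshoot 8 dB → 8/4 = 2 dB after compression, so the compressed level is -4 + 2 = -2 dBV.
Make-up = target − compressed = 4 − (-2) = 6 dB.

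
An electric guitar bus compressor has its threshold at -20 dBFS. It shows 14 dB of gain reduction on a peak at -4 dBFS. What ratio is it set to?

Input overshoot = -4 − (-20) = 16 dB.
Output overshoot = 16 − 14 = 2 dB.
Ratio = input overshoot / output overshoot = 16 / 2 = 8.

8:1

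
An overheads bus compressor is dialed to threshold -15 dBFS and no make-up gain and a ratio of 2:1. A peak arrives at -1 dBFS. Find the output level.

-8 dBFS

-1 dBFS sits 14 dB over threshold.
The 14 dB excess becomes 7 dB after 2:1 reduction.
Output = -15 + 7 = -8 dBFS.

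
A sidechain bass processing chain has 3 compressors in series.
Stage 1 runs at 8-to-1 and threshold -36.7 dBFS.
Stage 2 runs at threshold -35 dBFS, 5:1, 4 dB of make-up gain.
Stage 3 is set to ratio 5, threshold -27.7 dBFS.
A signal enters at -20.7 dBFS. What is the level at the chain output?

Stage 1: overshoot 16 dB → 16/8 = 2 dB → -34.7 dBFS.
Stage 2: -34.7 dBFS is 0.3 dB over -35 dBFS; at 5:1 that becomes 0.06 dB over, giving -34.94 dBFS; +4 dB make-up → -30.94 dBFS.
Stage 3: -30.94 dBFS is at or below the -27.7 dBFS threshold — no compression; output -30.94 dBFS.

-30.94 dBFS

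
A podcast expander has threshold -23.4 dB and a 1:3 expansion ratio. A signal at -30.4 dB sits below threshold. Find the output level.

Below threshold, a 1:3 expander applies gain = (3−1)×(T − x) of attenuation.
(3−1) × 7 = 14 dB, so output = -30.4 − 14 = -44.4 dB.

-44.4 dB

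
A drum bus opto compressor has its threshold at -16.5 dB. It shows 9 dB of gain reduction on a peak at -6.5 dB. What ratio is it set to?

10:1

Input overshoot = -6.5 − (-16.5) = 10 dB.
Output overshoot = 10 − 9 = 1 dB.
Ratio = input overshoot / output overshoot = 10 / 1 = 10.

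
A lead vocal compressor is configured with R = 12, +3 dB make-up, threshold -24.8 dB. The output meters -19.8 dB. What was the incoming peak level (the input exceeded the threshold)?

Stripping the +3 dB make-up gives -22.8 dB at the gain stage.
Post-compression overshoot = -22.8 − (-24.8) = 2 dB.
Undo the ratio: input overshoot = 2 × 12 = 24 dB, giving input = -0.8 dB.

-0.8 dB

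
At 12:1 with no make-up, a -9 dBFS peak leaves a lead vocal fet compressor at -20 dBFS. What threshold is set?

Input is 12 dB above T (since output overshoot × R = input overshoot: (-20 − T)·12 = -9 − T gives T = -21 dBFS).
Check: -21 + (-9 − (-21))/12 = -21 + 1 = -20 dBFS. ✓

-21 dBFS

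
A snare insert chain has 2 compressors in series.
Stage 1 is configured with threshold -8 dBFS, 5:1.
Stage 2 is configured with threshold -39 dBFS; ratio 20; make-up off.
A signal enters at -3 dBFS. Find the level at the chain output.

Stage 1: -3 dBFS is 5 dB over -8 dBFS; at 5:1 that becomes 1 dB over, giving -7 dBFS.
Stage 2: 32 dB above -39 dBFS, reduced 20:1 to 1.6 dB above → -37.4 dBFS.

-37.4 dBFS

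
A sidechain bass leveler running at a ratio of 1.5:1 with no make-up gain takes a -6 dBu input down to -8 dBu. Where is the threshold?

Gain reduction = -6 − (-8) = 2 dB; output overshoot = GR / (R − 1) = 2 / 0.5 = 4 dB.
Threshold = output − output overshoot = -8 − 4 = -12 dBu.

-12 dBu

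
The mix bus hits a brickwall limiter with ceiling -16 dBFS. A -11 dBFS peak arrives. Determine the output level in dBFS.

-16 dBFS

The limiter clamps the peak to its -16 dBFS ceiling.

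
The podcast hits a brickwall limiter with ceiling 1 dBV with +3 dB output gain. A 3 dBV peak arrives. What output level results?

4 dBV

The limiter clamps the peak to its 1 dBV ceiling.
Output gain then adds 3 dB: 1 + 3 = 4 dBV.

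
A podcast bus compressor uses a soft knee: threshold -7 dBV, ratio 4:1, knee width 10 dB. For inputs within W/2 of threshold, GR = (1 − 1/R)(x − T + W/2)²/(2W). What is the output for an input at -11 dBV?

x − T + W/2 = -11 − (-7) + 5 = 1.
GR = (1 − 1/4) × 1² / 20 = 0.75 × 1 / 20 = 0.0375 dB.
Output = -11 − 0.0375 = -11.0375 dBV.

-11.0375 dBV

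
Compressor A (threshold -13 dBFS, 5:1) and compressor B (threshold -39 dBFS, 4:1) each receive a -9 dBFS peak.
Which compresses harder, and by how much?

A: overshoot 4 dB → output overshoot 0.8 dB → GR 3.2 dB.
B: overshoot 30 dB → output overshoot 7.5 dB → GR 22.5 dB.
B applies 19.3 dB more gain reduction.

B, by 19.3 dB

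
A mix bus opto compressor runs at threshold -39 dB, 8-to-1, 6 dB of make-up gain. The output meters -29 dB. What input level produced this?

Before make-up, the level was -29 − 6 = -35 dB.
Post-compression overshoot = -35 − (-39) = 4 dB.
Input overshoot = R × output overshoot = 32 dB → input = -39 + 32 = -7 dB.

-7 dB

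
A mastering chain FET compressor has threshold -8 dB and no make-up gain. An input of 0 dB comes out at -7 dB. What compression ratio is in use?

8:1

Input overshoot = 0 − (-8) = 8 dB; output overshoot = -7 − (-8) = 1 dB.
Ratio = 8 / 1 = 8.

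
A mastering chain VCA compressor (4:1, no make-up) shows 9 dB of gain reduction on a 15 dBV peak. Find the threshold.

3 dBV

Gain reduction = 15 − 6 = 9 dB; output overshoot = GR / (R − 1) = 9 / 3 = 3 dB.
Threshold = output − output overshoot = 6 − 3 = 3 dBV.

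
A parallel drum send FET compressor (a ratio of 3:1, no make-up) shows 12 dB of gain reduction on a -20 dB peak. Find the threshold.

-38 dB

Gain reduction = -20 − (-32) = 12 dB; output overshoot = GR / (R − 1) = 12 / 2 = 6 dB.
Threshold = output − output overshoot = -32 − 6 = -38 dB.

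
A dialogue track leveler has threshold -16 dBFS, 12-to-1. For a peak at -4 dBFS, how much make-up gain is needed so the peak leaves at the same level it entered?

11 dB

The peak compresses to -16 + 12/12 = -15 dBFS.
To reach -4 dBFS requires -4 − (-15) = 11 dB of make-up.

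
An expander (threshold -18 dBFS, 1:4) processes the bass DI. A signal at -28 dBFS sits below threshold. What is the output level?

Below threshold, a 1:4 expander applies gain = (4−1)×(T − x) of attenuation.
(4−1) × 10 = 30 dB, so output = -28 − 30 = -58 dBFS.

-58 dBFS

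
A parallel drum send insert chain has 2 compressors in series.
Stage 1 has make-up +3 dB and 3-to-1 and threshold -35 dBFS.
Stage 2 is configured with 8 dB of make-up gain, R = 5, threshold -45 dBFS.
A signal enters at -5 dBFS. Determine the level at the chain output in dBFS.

Stage 1: -5 dBFS is 30 dB over -35 dBFS; at 3:1 that becomes 10 dB over, giving -25 dBFS; +3 dB make-up → -22 dBFS.
Stage 2: -22 dBFS is 23 dB over -45 dBFS; at 5:1 that becomes 4.6 dB over, giving -40.4 dBFS; +8 dB make-up → -32.4 dBFS.

-32.4 dBFS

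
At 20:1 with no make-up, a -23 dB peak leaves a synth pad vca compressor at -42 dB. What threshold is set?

-43 dB

Let T be the threshold. Output overshoot = (input overshoot)/R, so -42 − T = (-23 − T)/20.
20·(-42 − T) = -23 − T → 19·T = -840 − (-23) = -817.
T = -817/19 = -43 dB.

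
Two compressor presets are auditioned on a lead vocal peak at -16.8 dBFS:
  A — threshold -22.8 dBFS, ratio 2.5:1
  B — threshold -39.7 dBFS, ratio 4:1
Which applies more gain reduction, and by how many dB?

A: GR = 6 − 6/2.5 = 3.6 dB.
B: GR = 22.9 − 22.9/4 = 17.175 dB.
Difference: 13.575 dB in favour of B.

B, by 13.575 dB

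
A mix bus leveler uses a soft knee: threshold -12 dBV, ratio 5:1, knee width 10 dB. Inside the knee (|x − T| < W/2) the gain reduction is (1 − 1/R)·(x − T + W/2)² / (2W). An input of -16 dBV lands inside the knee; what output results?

-16.04 dBV

x − T + W/2 = -16 − (-12) + 5 = 1.
GR = (1 − 1/5) × 1² / 20 = 0.8 × 1 / 20 = 0.04 dB.
Output = -16 − 0.04 = -16.04 dBV.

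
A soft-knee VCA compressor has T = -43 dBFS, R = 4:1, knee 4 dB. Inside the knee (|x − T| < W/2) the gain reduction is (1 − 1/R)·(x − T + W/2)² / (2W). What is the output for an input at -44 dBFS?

x − T + W/2 = -44 − (-43) + 2 = 1.
GR = (1 − 1/4) × 1² / 8 = 0.75 × 1 / 8 = 0.09375 dB.
Output = -44 − 0.09375 = -44.09375 dBFS.

-44.09375 dBFS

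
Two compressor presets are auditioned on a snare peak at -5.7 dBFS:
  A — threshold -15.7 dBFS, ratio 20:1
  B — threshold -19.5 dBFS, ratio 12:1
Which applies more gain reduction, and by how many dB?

A: 10 dB over, compressed to 0.5 dB over, so 9.5 dB of GR.
B: 13.8 dB over, compressed to 1.15 dB over, so 12.65 dB of GR.
B reduces 3.15 dB more.

B, by 3.15 dB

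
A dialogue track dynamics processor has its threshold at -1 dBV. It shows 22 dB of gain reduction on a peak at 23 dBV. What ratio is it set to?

Input overshoot = 23 − (-1) = 24 dB.
Output overshoot = 24 − 22 = 2 dB.
Ratio = input overshoot / output overshoot = 24 / 2 = 12.

12:1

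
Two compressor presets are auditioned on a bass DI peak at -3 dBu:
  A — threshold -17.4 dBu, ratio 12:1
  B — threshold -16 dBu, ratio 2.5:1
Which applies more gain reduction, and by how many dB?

A: overshoot 14.4 dB → output overshoot 1.2 dB → GR 13.2 dB.
B: overshoot 13 dB → output overshoot 5.2 dB → GR 7.8 dB.
A reduces 5.4 dB more.

A, by 5.4 dB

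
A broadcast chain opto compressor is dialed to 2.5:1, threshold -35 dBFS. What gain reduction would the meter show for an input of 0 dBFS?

21 dB

Overshoot = 0 − (-35) = 35 dB.
At 2.5:1, output sits 35/2.5 = 14 dB above threshold.
GR = overshoot in − overshoot out = 35 − 14 = 21 dB.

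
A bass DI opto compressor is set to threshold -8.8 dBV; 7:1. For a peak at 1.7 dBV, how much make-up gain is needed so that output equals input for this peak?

The peak compresses to -8.8 + 10.5/7 = -7.3 dBV.
To reach 1.7 dBV requires 1.7 − (-7.3) = 9 dB of make-up.

9 dB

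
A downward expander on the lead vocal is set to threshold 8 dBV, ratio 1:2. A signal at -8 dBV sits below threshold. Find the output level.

-24 dBV

The input is 16 dB below the 8 dBV threshold.
A 1:2 expander multiplies undershoot by 2: 16 × 2 = 32 dB below threshold.
Output = 8 − 32 = -24 dBV.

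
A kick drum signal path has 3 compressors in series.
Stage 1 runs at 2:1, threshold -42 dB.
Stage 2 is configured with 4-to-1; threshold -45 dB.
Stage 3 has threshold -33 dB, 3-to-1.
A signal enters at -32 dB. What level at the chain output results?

Stage 1: overshoot 10 dB → 10/2 = 5 dB → -37 dB.
Stage 2: -37 dB is 8 dB over -45 dB; at 4:1 that becomes 2 dB over, giving -43 dB.
Stage 3: -43 dB is at or below the -33 dB threshold — no compression; output -43 dB.

-43 dB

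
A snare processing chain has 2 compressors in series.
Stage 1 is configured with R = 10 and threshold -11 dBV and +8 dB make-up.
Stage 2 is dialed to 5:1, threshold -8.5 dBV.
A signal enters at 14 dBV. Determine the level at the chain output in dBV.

Stage 1: 25 dB above -11 dBV, reduced 10:1 to 2.5 dB above → -8.5 dBV; +8 dB make-up → -0.5 dBV.
Stage 2: overshoot 8 dB → 8/5 = 1.6 dB → -6.9 dBV.

-6.9 dBV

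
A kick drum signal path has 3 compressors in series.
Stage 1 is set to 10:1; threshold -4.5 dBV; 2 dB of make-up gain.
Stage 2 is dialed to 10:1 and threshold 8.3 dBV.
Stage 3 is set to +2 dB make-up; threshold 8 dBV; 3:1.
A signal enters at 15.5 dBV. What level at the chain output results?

Stage 1: 20 dB above -4.5 dBV, reduced 10:1 to 2 dB above → -2.5 dBV; +2 dB make-up → -0.5 dBV.
Stage 2: below threshold (-0.5 ≤ 8.3); passes unchanged; output -0.5 dBV.
Stage 3: below threshold (-0.5 ≤ 8); passes unchanged; make-up brings it to 1.5 dBV.

1.5 dBV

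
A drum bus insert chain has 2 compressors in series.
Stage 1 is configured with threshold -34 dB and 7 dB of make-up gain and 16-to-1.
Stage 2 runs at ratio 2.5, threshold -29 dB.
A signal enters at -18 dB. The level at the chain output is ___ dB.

-27.8 dB

Stage 1: overshoot 16 dB → 16/16 = 1 dB → -33 dB; +7 dB make-up → -26 dB.
Stage 2: overshoot 3 dB → 3/2.5 = 1.2 dB → -27.8 dB.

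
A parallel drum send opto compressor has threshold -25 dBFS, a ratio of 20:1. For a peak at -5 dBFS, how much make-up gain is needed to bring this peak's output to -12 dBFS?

The peak compresses to -25 + 20/20 = -24 dBFS.
To reach -12 dBFS requires -12 − (-24) = 12 dB of make-up.

12 dB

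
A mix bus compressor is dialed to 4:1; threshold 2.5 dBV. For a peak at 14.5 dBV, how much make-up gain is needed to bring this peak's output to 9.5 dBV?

4 dB

The peak compresses to 2.5 + 12/4 = 5.5 dBV.
To reach 9.5 dBV requires 9.5 − 5.5 = 4 dB of make-up.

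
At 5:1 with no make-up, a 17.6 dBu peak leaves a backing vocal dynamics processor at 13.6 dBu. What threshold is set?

Gain reduction = 17.6 − 13.6 = 4 dB; output overshoot = GR / (R − 1) = 4 / 4 = 1 dB.
Threshold = output − output overshoot = 13.6 − 1 = 12.6 dBu.

12.6 dBu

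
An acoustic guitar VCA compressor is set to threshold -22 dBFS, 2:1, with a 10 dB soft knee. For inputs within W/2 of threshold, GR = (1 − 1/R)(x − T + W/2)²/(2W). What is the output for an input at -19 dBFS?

x − T + W/2 = -19 − (-22) + 5 = 8.
GR = (1 − 1/2) × 8² / 20 = 0.5 × 64 / 20 = 1.6 dB.
Output = -19 − 1.6 = -20.6 dBFS.

-20.6 dBFS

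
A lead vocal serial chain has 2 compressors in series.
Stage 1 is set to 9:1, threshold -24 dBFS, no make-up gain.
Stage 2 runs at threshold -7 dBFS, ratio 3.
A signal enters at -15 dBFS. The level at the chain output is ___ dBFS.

Stage 1: 9 dB above -24 dBFS, reduced 9:1 to 1 dB above → -23 dBFS.
Stage 2: -23 dBFS ≤ -7 dBFS, so stage 2 doesn't engage; output -23 dBFS.

-23 dBFS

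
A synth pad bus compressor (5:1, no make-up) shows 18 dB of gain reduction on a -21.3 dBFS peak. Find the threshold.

Gain reduction = -21.3 − (-39.3) = 18 dB; output overshoot = GR / (R − 1) = 18 / 4 = 4.5 dB.
Threshold = output − output overshoot = -39.3 − 4.5 = -43.8 dBFS.

-43.8 dBFS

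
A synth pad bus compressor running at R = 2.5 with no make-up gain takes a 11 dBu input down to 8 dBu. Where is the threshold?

Gain reduction = 11 − 8 = 3 dB; output overshoot = GR / (R − 1) = 3 / 1.5 = 2 dB.
Threshold = output − output overshoot = 8 − 2 = 6 dBu.

6 dBu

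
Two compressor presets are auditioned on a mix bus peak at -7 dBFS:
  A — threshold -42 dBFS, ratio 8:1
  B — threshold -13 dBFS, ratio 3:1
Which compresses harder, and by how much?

A, by 26.625 dB

A: 35 dB over, compressed to 4.375 dB over, so 30.625 dB of GR.
B: 6 dB over, compressed to 2 dB over, so 4 dB of GR.
A reduces 26.625 dB more.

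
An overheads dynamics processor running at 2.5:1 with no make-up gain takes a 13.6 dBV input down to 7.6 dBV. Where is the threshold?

Gain reduction = 13.6 − 7.6 = 6 dB; output overshoot = GR / (R − 1) = 6 / 1.5 = 4 dB.
Threshold = output − output overshoot = 7.6 − 4 = 3.6 dBV.

3.6 dBV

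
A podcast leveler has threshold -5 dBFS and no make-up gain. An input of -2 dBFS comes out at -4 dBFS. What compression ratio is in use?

3:1

Input overshoot = -2 − (-5) = 3 dB; output overshoot = -4 − (-5) = 1 dB.
Ratio = 3 / 1 = 3.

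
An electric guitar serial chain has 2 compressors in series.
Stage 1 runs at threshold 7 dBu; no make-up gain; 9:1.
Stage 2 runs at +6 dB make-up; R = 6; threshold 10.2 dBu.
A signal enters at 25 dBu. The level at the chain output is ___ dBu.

15 dBu

Stage 1: overshoot 18 dB → 18/9 = 2 dB → 9 dBu.
Stage 2: below threshold (9 ≤ 10.2); passes unchanged; make-up brings it to 15 dBu.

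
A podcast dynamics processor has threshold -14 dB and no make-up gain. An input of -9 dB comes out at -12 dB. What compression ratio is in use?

Input overshoot = -9 − (-14) = 5 dB; output overshoot = -12 − (-14) = 2 dB.
Ratio = 5 / 2 = 2.5.

2.5:1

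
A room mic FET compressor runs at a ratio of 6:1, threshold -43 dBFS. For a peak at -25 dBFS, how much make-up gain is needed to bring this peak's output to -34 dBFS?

6 dB

The peak compresses to -43 + 18/6 = -40 dBFS.
To reach -34 dBFS requires -34 − (-40) = 6 dB of make-up.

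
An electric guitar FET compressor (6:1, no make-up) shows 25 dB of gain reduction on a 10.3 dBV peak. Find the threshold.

-19.7 dBV

Let T be the threshold. Output overshoot = (input overshoot)/R, so -14.7 − T = (10.3 − T)/6.
6·(-14.7 − T) = 10.3 − T → 5·T = -88.2 − 10.3 = -98.5.
T = -98.5/5 = -19.7 dBV.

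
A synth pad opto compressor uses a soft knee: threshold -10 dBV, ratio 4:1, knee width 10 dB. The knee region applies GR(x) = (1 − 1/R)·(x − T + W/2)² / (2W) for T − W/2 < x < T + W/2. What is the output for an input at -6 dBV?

x − T + W/2 = -6 − (-10) + 5 = 9.
GR = (1 − 1/4) × 9² / 20 = 0.75 × 81 / 20 = 3.0375 dB.
Output = -6 − 3.0375 = -9.0375 dBV.

-9.0375 dBV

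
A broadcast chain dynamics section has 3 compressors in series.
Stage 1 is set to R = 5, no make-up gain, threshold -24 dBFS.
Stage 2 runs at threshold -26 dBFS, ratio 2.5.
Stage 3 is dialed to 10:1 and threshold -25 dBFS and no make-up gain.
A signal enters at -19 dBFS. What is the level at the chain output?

Stage 1: -19 dBFS is 5 dB over -24 dBFS; at 5:1 that becomes 1 dB over, giving -23 dBFS.
Stage 2: overshoot 3 dB → 3/2.5 = 1.2 dB → -24.8 dBFS.
Stage 3: -24.8 dBFS is 0.2 dB over -25 dBFS; at 10:1 that becomes 0.02 dB over, giving -24.98 dBFS.

-24.98 dBFS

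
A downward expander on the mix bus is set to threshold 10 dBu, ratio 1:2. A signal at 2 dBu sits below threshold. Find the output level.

-6 dBu

Undershoot = 10 − 2 = 8 dB.
At 1:2, that expands to 16 dB under threshold.
Output = 10 − 16 = -6 dBu.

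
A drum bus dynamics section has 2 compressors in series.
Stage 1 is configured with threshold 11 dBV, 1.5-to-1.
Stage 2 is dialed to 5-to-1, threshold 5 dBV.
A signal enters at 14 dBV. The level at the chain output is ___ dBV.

6.6 dBV

Stage 1: 14 dBV is 3 dB over 11 dBV; at 1.5:1 that becomes 2 dB over, giving 13 dBV.
Stage 2: 13 dBV is 8 dB over 5 dBV; at 5:1 that becomes 1.6 dB over, giving 6.6 dBV.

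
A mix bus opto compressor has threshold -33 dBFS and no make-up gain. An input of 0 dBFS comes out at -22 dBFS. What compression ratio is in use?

Input overshoot = 0 − (-33) = 33 dB; output overshoot = -22 − (-33) = 11 dB.
Ratio = 33 / 11 = 3.

3:1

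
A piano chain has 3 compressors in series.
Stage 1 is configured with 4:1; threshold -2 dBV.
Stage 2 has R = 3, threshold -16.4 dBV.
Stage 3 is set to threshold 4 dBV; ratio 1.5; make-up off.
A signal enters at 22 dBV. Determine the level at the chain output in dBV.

Stage 1: overshoot 24 dB → 24/4 = 6 dB → 4 dBV.
Stage 2: 20.4 dB above -16.4 dBV, reduced 3:1 to 6.8 dB above → -9.6 dBV.
Stage 3: below threshold (-9.6 ≤ 4); passes unchanged; output -9.6 dBV.

-9.6 dBV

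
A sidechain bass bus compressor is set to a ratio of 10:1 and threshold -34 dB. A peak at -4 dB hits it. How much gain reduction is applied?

-4 dB exceeds the threshold by 30 dB.
A 10:1 ratio leaves 3 dB of that excess.
So the signal is attenuated by 30 − 3 = 27 dB.

27 dB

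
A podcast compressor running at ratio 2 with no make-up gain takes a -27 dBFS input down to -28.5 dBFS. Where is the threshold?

Gain reduction = -27 − (-28.5) = 1.5 dB; output overshoot = GR / (R − 1) = 1.5 / 1 = 1.5 dB.
Threshold = output − output overshoot = -28.5 − 1.5 = -30 dBFS.

-30 dBFS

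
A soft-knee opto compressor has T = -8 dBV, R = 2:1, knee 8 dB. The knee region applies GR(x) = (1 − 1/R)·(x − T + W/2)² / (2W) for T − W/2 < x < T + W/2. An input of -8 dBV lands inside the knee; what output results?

-8.5 dBV

x − T + W/2 = -8 − (-8) + 4 = 4.
GR = (1 − 1/2) × 4² / 16 = 0.5 × 16 / 16 = 0.5 dB.
Output = -8 − 0.5 = -8.5 dBV.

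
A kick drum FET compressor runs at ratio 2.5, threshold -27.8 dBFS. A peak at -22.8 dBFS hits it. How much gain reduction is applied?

Overshoot = -22.8 − (-27.8) = 5 dB.
After 2.5:1 compression the overshoot becomes 5/2.5 = 2 dB.
So the signal is attenuated by 5 − 2 = 3 dB.

3 dB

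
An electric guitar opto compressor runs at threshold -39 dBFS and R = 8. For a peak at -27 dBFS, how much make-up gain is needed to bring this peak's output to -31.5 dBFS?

6 dB

The peak compresses to -39 + 12/8 = -37.5 dBFS.
To reach -31.5 dBFS requires -31.5 − (-37.5) = 6 dB of make-up.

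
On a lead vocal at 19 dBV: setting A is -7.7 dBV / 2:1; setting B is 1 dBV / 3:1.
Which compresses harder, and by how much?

A: GR = 26.7 − 26.7/2 = 13.35 dB.
B: GR = 18 − 18/3 = 12 dB.
A reduces 1.35 dB more.

A, by 1.35 dB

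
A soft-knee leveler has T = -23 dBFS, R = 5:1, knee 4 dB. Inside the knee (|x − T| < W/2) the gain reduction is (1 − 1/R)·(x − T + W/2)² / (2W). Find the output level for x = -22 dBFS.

x − T + W/2 = -22 − (-23) + 2 = 3.
GR = (1 − 1/5) × 3² / 8 = 0.8 × 9 / 8 = 0.9 dB.
Output = -22 − 0.9 = -22.9 dBFS.

-22.9 dBFS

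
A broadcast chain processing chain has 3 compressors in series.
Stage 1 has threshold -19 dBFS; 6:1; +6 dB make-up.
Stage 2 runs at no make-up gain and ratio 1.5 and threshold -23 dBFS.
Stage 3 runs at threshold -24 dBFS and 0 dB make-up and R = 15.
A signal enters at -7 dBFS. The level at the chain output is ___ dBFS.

Stage 1: overshoot 12 dB → 12/6 = 2 dB → -17 dBFS; +6 dB make-up → -11 dBFS.
Stage 2: 12 dB above -23 dBFS, reduced 1.5:1 to 8 dB above → -15 dBFS.
Stage 3: 9 dB above -24 dBFS, reduced 15:1 to 0.6 dB above → -23.4 dBFS.

-23.4 dBFS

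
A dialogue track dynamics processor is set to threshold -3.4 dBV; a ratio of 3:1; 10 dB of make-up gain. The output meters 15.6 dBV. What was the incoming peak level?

Before make-up, the level was 15.6 − 10 = 5.6 dBV.
Post-compression overshoot = 5.6 − (-3.4) = 9 dB.
Input overshoot = R × output overshoot = 27 dB → input = -3.4 + 27 = 23.6 dBV.

23.6 dBV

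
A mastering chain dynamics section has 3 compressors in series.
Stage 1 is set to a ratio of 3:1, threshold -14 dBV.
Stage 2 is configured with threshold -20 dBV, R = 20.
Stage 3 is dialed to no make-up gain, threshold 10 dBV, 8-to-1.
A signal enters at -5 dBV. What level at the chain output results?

Stage 1: overshoot 9 dB → 9/3 = 3 dB → -11 dBV.
Stage 2: 9 dB above -20 dBV, reduced 20:1 to 0.45 dB above → -19.55 dBV.
Stage 3: -19.55 dBV is at or below the 10 dBV threshold — no compression; output -19.55 dBV.

-19.55 dBV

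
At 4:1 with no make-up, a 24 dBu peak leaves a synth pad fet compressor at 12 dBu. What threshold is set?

8 dBu

Let T be the threshold. Output overshoot = (input overshoot)/R, so 12 − T = (24 − T)/4.
4·(12 − T) = 24 − T → 3·T = 48 − 24 = 24.
T = 24/3 = 8 dBu.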